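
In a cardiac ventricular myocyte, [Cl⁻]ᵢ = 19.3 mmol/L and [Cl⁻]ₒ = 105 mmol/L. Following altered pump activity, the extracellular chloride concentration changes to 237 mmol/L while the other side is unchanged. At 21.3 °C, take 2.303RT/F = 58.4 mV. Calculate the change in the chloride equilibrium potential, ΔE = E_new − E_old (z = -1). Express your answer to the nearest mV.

E_old = (58.4/-1)·log₁₀(105/19.3) = -42.96 mV
E_new = (58.4/-1)·log₁₀(237/19.3) = -63.61 mV
ΔE = -63.61 − (-42.96) = -20.65 mV

-21 mV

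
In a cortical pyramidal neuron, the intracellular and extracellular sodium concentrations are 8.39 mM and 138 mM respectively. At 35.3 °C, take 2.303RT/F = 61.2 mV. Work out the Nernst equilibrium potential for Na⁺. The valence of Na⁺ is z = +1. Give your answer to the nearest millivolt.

74 mV

E = (61.2/z) · log₁₀([Na⁺]_out/[Na⁺]_in) with z = +1.
= (61.2/1) · log₁₀(138/8.39) = 61.20 · log₁₀(16.45)
= 61.20 · (1.2161) = 74.43 mV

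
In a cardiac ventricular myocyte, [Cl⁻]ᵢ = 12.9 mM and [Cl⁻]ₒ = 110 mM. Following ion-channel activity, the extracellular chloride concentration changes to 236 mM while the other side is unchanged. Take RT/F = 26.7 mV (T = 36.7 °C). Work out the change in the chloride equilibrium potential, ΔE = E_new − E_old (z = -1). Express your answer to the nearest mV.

E_old = (26.7/-1)·ln(110/12.9) = -57.22 mV
E_new = (26.7/-1)·ln(236/12.9) = -77.61 mV
ΔE = -77.61 − (-57.22) = -20.38 mV

-20 mV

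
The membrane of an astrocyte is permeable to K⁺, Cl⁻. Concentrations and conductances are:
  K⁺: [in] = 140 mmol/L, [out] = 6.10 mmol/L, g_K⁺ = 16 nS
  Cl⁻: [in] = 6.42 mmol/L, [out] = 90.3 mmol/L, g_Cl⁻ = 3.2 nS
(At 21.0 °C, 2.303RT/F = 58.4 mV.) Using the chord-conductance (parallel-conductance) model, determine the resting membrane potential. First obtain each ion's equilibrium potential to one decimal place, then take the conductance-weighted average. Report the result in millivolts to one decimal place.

-77.4 mV

E_K⁺ = (58.4/1)·log₁₀(6.10/140) = -79.5 mV
E_Cl⁻ = (58.4/-1)·log₁₀(90.3/6.42) = -67.1 mV
Vm = (Σ gᵢEᵢ)/(Σ gᵢ) = (16·-79.5 + 3.2·-67.1) / (16 + 3.2)
= -1486.72 / 19.2 = -77.43 mV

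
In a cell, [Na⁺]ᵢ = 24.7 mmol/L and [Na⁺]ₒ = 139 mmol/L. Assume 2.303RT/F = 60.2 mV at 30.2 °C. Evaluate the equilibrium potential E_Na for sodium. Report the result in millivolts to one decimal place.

E = (60.2/z) · log₁₀([Na⁺]_out/[Na⁺]_in) with z = +1.
= (60.2/1) · log₁₀(139/24.7) = 60.20 · log₁₀(5.628)
= 60.20 · (0.7503) = 45.17 mV

45.2 mV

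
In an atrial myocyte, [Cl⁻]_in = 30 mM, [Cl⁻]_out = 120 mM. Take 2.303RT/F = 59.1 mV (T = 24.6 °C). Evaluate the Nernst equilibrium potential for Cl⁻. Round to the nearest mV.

E = (59.1/z) · log₁₀([Cl⁻]_out/[Cl⁻]_in) with z = -1.
For an anion, dividing by z = -1 reverses the sign.
= (59.1/-1) · log₁₀(120/30) = -59.10 · log₁₀(4)
= -59.10 · (0.6021) = -35.58 mV

-36 mV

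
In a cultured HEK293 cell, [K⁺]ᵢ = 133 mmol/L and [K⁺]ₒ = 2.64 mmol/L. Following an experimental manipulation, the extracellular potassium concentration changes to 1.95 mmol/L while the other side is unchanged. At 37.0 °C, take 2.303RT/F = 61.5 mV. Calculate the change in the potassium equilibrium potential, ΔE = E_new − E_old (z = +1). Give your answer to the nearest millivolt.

E_old = (61.5/1)·log₁₀(2.64/133) = -104.69 mV
E_new = (61.5/1)·log₁₀(1.95/133) = -112.78 mV
ΔE = -112.78 − (-104.69) = -8.09 mV

-8 mV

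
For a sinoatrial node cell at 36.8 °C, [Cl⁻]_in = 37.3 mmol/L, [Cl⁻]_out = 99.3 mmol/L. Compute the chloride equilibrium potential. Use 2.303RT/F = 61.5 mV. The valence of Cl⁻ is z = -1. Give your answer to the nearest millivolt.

E = (61.5/z) · log₁₀([Cl⁻]_out/[Cl⁻]_in) with z = -1.
For an anion, dividing by z = -1 reverses the sign.
= (61.5/-1) · log₁₀(99.3/37.3) = -61.50 · log₁₀(2.662)
= -61.50 · (0.4252) = -26.15 mV

-26 mV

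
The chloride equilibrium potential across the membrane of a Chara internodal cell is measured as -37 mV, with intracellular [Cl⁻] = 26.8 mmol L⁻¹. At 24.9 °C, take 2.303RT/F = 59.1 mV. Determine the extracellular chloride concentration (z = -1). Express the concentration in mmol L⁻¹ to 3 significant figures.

113 mmol L⁻¹

Nernst: E = (59.1/-1) · log₁₀([out]/[in]), so log₁₀([out]/[in]) = -37.0 × -1 / 59.1 = 0.6261.
[out]/[in] = 10^(0.6261) = 4.227.
[out] = 4.227 × 26.8 = 113.3 mmol L⁻¹.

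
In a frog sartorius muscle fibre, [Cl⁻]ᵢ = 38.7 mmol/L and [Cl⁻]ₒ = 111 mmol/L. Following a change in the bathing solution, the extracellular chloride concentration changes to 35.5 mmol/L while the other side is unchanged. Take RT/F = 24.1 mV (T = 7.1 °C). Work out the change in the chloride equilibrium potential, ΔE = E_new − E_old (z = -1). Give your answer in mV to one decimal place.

27.5 mV

E_old = (24.1/-1)·ln(111/38.7) = -25.39 mV
E_new = (24.1/-1)·ln(35.5/38.7) = 2.08 mV
ΔE = 2.08 − (-25.39) = 27.47 mV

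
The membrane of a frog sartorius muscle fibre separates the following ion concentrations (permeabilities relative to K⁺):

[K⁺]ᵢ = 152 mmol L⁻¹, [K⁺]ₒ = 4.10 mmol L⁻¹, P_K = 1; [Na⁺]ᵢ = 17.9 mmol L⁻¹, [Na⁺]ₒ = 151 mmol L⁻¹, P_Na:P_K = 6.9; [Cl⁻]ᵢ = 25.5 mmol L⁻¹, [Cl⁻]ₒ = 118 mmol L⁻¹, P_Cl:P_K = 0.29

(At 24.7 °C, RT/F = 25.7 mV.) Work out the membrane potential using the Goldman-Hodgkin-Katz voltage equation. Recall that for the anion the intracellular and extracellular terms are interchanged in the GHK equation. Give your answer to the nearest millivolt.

Vm = 25.7 · ln[(Σ P·[cation]ₒ + Σ P·[anion]ᵢ) / (Σ P·[cation]ᵢ + Σ P·[anion]ₒ)]
Numerator = 1×4.10 + 6.9×151 + 0.29×25.5 = 1053
Denominator = 1×152 + 6.9×17.9 + 0.29×118 = 309.7
Vm = 25.7 · ln(3.401) = 25.7 × (1.2241) = 31.46 mV

31 mV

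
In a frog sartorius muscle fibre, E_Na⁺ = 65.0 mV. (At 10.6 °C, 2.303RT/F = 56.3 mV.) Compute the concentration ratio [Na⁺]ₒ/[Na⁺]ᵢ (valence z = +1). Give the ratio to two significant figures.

14

log₁₀([out]/[in]) = E·z/(56.3) = 65.0 × 1 / 56.3 = 1.1545
[out]/[in] = 10^(1.1545) = 14.27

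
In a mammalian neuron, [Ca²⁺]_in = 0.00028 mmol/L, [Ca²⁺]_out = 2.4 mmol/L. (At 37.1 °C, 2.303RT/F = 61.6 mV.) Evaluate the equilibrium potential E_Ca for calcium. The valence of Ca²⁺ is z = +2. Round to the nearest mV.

E = (61.6/z) · log₁₀([Ca²⁺]_out/[Ca²⁺]_in) with z = +2.
= (61.6/2) · log₁₀(2.4/0.00028) = 30.80 · log₁₀(8571)
= 30.80 · (3.9331) = 121.14 mV

121 mV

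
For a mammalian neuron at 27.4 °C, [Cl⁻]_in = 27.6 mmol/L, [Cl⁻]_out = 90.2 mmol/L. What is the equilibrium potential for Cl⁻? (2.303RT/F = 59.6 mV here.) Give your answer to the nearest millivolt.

-31 mV

E = (59.6/z) · log₁₀([Cl⁻]_out/[Cl⁻]_in) with z = -1.
For an anion, dividing by z = -1 reverses the sign.
= (59.6/-1) · log₁₀(90.2/27.6) = -59.60 · log₁₀(3.268)
= -59.60 · (0.5143) = -30.65 mV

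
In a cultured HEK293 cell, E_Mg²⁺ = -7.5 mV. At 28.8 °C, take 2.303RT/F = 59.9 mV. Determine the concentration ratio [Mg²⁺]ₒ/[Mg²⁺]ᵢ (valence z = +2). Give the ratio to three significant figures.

0.562

log₁₀([out]/[in]) = E·z/(59.9) = -7.5 × 2 / 59.9 = -0.2504
[out]/[in] = 10^(-0.2504) = 0.5618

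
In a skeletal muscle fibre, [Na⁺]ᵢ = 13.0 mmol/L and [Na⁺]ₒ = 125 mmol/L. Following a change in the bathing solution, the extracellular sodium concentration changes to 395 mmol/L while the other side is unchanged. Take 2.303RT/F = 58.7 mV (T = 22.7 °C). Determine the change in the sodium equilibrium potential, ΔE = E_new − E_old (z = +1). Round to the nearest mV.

E_old = (58.7/1)·log₁₀(125/13.0) = 57.70 mV
E_new = (58.7/1)·log₁₀(395/13.0) = 87.03 mV
ΔE = 87.03 − (57.70) = 29.33 mV

29 mV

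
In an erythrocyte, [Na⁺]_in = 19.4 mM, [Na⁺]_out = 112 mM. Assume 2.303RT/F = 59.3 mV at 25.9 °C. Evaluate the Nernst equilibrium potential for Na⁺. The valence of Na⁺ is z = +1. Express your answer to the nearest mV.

E = (59.3/z) · log₁₀([Na⁺]_out/[Na⁺]_in) with z = +1.
= (59.3/1) · log₁₀(112/19.4) = 59.30 · log₁₀(5.773)
= 59.30 · (0.7614) = 45.15 mV

45 mV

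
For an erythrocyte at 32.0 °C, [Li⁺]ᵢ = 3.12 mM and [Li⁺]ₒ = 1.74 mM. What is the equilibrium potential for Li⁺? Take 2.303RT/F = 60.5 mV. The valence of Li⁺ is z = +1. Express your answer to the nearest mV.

E = (60.5/z) · log₁₀([Li⁺]_out/[Li⁺]_in) with z = +1.
= (60.5/1) · log₁₀(1.74/3.12) = 60.50 · log₁₀(0.5577)
= 60.50 · (-0.2536) = -15.34 mV

-15 mV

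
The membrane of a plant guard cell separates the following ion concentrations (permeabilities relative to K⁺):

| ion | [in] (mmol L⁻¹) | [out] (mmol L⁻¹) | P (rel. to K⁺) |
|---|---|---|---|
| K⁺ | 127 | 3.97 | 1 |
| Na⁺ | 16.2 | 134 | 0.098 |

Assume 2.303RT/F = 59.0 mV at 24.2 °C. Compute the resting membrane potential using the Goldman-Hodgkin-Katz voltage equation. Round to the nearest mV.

-52 mV

Vm = 59.0 · log₁₀[(Σ P·[cation]ₒ + Σ P·[anion]ᵢ) / (Σ P·[cation]ᵢ + Σ P·[anion]ₒ)]
Numerator = 1×3.97 + 0.098×134 = 17.1
Denominator = 1×127 + 0.098×16.2 = 128.6
Vm = 59.0 · log₁₀(0.133) = 59.0 × (-0.8762) = -51.69 mV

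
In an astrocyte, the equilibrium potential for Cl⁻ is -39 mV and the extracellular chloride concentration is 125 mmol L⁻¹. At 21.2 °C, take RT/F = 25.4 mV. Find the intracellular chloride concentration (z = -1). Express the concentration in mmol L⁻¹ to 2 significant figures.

Nernst: E = (25.4/-1) · ln([out]/[in]), so ln([out]/[in]) = -39.0 × -1 / 25.4 = 1.5354.
[out]/[in] = e^(1.5354) = 4.643.
[in] = 125 / 4.643 = 26.92 mmol L⁻¹.

27 mmol L⁻¹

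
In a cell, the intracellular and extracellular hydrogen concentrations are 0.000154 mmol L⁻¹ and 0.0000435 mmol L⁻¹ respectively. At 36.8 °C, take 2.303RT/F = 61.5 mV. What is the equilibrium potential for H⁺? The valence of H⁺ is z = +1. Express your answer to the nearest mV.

E = (61.5/z) · log₁₀([H⁺]_out/[H⁺]_in) with z = +1.
= (61.5/1) · log₁₀(0.0000435/0.000154) = 61.50 · log₁₀(0.2825)
= 61.50 · (-0.5490) = -33.77 mV

-34 mV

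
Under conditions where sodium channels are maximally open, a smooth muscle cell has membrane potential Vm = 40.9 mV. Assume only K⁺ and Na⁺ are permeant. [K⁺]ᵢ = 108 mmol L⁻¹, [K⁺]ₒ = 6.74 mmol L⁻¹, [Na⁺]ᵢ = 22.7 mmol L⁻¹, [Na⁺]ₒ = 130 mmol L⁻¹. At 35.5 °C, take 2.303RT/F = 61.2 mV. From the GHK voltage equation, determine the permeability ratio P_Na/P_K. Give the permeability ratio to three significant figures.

20.5

Let α = P_Na/P_K. GHK: Vm = 61.2·log₁₀[(Kₒ + α·Naₒ)/(Kᵢ + α·Naᵢ)].
10^(Vm/61.2) = 10^(40.9/61.2) = 4.6591
So 4.6591·(Kᵢ + α·Naᵢ) = Kₒ + α·Naₒ → α = (4.6591·108.0 − 6.74) / (130.0 − 4.6591·22.7)
α = (503.2 − 6.74) / (130.0 − 105.8) = 496.4/24.24 = 20.48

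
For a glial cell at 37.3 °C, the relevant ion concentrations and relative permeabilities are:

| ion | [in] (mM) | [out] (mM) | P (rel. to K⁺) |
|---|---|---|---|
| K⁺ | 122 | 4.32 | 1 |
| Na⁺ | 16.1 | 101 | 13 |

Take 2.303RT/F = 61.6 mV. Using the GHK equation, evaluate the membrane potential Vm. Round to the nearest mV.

37 mV

Vm = 61.6 · log₁₀[(Σ P·[cation]ₒ + Σ P·[anion]ᵢ) / (Σ P·[cation]ᵢ + Σ P·[anion]ₒ)]
Numerator = 1×4.32 + 13×101 = 1317
Denominator = 1×122 + 13×16.1 = 331.3
Vm = 61.6 · log₁₀(3.9762) = 61.6 × (0.5995) = 36.93 mV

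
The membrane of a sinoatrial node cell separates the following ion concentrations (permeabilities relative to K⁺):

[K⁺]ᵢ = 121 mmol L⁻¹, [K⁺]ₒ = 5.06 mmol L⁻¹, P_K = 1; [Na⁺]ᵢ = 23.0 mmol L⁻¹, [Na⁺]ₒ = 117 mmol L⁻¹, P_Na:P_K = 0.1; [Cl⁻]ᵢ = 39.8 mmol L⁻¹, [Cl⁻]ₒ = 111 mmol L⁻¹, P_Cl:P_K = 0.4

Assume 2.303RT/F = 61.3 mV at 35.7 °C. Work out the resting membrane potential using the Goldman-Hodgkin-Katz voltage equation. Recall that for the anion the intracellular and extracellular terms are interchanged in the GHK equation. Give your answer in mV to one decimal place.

-43.5 mV

Vm = 61.3 · log₁₀[(Σ P·[cation]ₒ + Σ P·[anion]ᵢ) / (Σ P·[cation]ᵢ + Σ P·[anion]ₒ)]
Numerator = 1×5.06 + 0.1×117 + 0.4×39.8 = 32.68
Denominator = 1×121 + 0.1×23.0 + 0.4×111 = 167.7
Vm = 61.3 · log₁₀(0.19487) = 61.3 × (-0.7103) = -43.54 mV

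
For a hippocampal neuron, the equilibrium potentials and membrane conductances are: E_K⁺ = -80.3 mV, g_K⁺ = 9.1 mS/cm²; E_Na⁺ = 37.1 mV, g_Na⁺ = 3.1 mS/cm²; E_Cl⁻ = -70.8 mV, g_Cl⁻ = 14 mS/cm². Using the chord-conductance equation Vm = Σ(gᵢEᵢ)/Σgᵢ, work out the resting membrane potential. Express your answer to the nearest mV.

-61 mV

Σ gᵢEᵢ = 9.1·(-80.3) + 3.1·(37.1) + 14·(-70.8) = -1606.92
Σ gᵢ = 9.1 + 3.1 + 14 = 26.2
Vm = -1606.92 / 26.2 = -61.33 mV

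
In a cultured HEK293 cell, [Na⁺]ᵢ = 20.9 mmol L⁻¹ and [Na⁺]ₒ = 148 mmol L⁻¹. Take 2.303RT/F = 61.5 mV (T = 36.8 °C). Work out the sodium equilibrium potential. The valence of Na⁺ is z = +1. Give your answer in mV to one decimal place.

52.3 mV

E = (61.5/z) · log₁₀([Na⁺]_out/[Na⁺]_in) with z = +1.
= (61.5/1) · log₁₀(148/20.9) = 61.50 · log₁₀(7.081)
= 61.50 · (0.8501) = 52.28 mV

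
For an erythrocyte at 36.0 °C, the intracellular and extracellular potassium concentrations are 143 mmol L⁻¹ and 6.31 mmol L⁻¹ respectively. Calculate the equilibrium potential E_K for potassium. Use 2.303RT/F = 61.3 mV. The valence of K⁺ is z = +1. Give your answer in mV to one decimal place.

-83.1 mV

E = (61.3/z) · log₁₀([K⁺]_out/[K⁺]_in) with z = +1.
= (61.3/1) · log₁₀(6.31/143) = 61.30 · log₁₀(0.04413)
= 61.30 · (-1.3553) = -83.08 mV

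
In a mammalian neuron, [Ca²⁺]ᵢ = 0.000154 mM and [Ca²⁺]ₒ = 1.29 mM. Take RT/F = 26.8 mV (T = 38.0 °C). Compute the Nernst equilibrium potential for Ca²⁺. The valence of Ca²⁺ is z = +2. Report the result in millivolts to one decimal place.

E = (26.8/z) · ln([Ca²⁺]_out/[Ca²⁺]_in) with z = +2.
= (26.8/2) · ln(1.29/0.000154) = 13.40 · ln(8377)
= 13.40 · (9.0332) = 121.04 mV

121.0 mV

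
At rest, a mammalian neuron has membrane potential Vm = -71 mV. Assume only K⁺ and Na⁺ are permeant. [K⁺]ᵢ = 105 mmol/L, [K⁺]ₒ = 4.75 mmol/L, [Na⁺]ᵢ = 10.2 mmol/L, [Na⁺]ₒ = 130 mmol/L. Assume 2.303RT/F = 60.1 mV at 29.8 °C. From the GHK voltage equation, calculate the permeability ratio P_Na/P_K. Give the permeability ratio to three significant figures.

0.0167

Let α = P_Na/P_K. GHK: Vm = 60.1·log₁₀[(Kₒ + α·Naₒ)/(Kᵢ + α·Naᵢ)].
10^(Vm/60.1) = 10^(-71.0/60.1) = 0.065862
So 0.065862·(Kᵢ + α·Naᵢ) = Kₒ + α·Naₒ → α = (0.065862·105.0 − 4.75) / (130.0 − 0.065862·10.2)
α = (6.916 − 4.75) / (130.0 − 0.6718) = 2.166/129.3 = 0.01674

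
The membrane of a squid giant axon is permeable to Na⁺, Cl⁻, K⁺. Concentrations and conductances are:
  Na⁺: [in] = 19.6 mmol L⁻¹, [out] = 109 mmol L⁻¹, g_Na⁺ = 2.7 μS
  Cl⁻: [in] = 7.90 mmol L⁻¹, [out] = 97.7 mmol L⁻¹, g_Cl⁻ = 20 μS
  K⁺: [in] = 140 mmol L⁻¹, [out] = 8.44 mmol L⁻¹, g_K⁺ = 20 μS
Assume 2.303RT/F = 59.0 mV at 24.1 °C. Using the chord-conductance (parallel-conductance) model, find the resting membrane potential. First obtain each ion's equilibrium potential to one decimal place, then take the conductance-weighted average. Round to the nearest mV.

-61 mV

E_Na⁺ = (59.0/1)·log₁₀(109/19.6) = 44.0 mV
E_Cl⁻ = (59.0/-1)·log₁₀(97.7/7.90) = -64.4 mV
E_K⁺ = (59.0/1)·log₁₀(8.44/140) = -72.0 mV
Vm = (Σ gᵢEᵢ)/(Σ gᵢ) = (2.7·44.0 + 20·-64.4 + 20·-72.0) / (2.7 + 20 + 20)
= -2609.20 / 42.7 = -61.11 mV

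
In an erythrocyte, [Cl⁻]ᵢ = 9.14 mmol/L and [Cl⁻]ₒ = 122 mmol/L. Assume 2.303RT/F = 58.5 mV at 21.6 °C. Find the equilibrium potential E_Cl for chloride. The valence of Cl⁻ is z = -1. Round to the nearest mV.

E = (58.5/z) · log₁₀([Cl⁻]_out/[Cl⁻]_in) with z = -1.
For an anion, dividing by z = -1 reverses the sign.
= (58.5/-1) · log₁₀(122/9.14) = -58.50 · log₁₀(13.35)
= -58.50 · (1.1254) = -65.84 mV

-66 mV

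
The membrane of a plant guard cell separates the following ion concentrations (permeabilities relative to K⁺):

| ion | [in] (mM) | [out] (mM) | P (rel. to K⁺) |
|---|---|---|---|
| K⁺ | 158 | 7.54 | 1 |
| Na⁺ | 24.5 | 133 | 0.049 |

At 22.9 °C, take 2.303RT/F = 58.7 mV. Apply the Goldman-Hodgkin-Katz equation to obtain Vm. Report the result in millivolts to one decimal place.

Vm = 58.7 · log₁₀[(Σ P·[cation]ₒ + Σ P·[anion]ᵢ) / (Σ P·[cation]ᵢ + Σ P·[anion]ₒ)]
Numerator = 1×7.54 + 0.049×133 = 14.06
Denominator = 1×158 + 0.049×24.5 = 159.2
Vm = 58.7 · log₁₀(0.088297) = 58.7 × (-1.0541) = -61.87 mV

-61.9 mV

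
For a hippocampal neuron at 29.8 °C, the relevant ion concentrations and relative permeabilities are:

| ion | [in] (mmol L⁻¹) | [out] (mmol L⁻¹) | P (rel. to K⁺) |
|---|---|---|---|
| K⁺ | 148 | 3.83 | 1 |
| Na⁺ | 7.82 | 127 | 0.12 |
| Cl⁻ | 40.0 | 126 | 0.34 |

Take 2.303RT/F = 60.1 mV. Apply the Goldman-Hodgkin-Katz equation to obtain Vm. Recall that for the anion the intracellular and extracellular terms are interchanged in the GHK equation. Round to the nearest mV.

-46 mV

Vm = 60.1 · log₁₀[(Σ P·[cation]ₒ + Σ P·[anion]ᵢ) / (Σ P·[cation]ᵢ + Σ P·[anion]ₒ)]
Numerator = 1×3.83 + 0.12×127 + 0.34×40.0 = 32.67
Denominator = 1×148 + 0.12×7.82 + 0.34×126 = 191.8
Vm = 60.1 · log₁₀(0.17035) = 60.1 × (-0.7687) = -46.20 mV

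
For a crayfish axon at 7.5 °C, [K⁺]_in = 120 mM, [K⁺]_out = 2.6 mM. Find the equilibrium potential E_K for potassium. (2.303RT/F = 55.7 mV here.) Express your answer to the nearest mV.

-93 mV

E = (55.7/z) · log₁₀([K⁺]_out/[K⁺]_in) with z = +1.
= (55.7/1) · log₁₀(2.6/120) = 55.70 · log₁₀(0.02167)
= 55.70 · (-1.6642) = -92.70 mV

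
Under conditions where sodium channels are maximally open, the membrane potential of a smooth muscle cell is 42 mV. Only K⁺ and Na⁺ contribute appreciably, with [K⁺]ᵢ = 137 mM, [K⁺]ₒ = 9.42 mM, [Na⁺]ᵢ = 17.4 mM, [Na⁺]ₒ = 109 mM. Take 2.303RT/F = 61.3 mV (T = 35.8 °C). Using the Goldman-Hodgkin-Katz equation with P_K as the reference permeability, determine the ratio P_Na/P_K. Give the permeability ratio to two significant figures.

Let α = P_Na/P_K. GHK: Vm = 61.3·log₁₀[(Kₒ + α·Naₒ)/(Kᵢ + α·Naᵢ)].
10^(Vm/61.3) = 10^(42.0/61.3) = 4.8435
So 4.8435·(Kᵢ + α·Naᵢ) = Kₒ + α·Naₒ → α = (4.8435·137.0 − 9.42) / (109.0 − 4.8435·17.4)
α = (663.6 − 9.42) / (109.0 − 84.28) = 654.1/24.72 = 26.46

26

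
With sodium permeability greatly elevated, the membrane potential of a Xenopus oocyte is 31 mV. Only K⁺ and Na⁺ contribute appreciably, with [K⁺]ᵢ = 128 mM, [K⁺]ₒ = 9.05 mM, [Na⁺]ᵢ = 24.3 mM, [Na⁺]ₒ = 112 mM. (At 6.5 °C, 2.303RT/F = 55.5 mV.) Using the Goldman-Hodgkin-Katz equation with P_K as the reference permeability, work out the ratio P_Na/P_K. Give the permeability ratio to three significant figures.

Let α = P_Na/P_K. GHK: Vm = 55.5·log₁₀[(Kₒ + α·Naₒ)/(Kᵢ + α·Naᵢ)].
10^(Vm/55.5) = 10^(31.0/55.5) = 3.6187
So 3.6187·(Kᵢ + α·Naᵢ) = Kₒ + α·Naₒ → α = (3.6187·128.0 − 9.05) / (112.0 − 3.6187·24.3)
α = (463.2 − 9.05) / (112.0 − 87.94) = 454.1/24.06 = 18.87

18.9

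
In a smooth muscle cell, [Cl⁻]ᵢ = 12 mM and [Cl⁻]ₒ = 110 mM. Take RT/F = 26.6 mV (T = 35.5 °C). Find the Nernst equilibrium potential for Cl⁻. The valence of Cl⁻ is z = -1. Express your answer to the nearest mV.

-59 mV

E = (26.6/z) · ln([Cl⁻]_out/[Cl⁻]_in) with z = -1.
For an anion, dividing by z = -1 reverses the sign.
= (26.6/-1) · ln(110/12) = -26.60 · ln(9.167)
= -26.60 · (2.2156) = -58.93 mV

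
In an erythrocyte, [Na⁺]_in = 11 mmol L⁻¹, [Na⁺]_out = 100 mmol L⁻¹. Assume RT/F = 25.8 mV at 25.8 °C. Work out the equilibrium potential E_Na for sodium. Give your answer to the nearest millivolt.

E = (25.8/z) · ln([Na⁺]_out/[Na⁺]_in) with z = +1.
= (25.8/1) · ln(100/11) = 25.80 · ln(9.091)
= 25.80 · (2.2073) = 56.95 mV

57 mV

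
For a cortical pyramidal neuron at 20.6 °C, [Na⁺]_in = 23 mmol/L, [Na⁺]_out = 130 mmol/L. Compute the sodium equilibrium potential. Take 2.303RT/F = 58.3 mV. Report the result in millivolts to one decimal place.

E = (58.3/z) · log₁₀([Na⁺]_out/[Na⁺]_in) with z = +1.
= (58.3/1) · log₁₀(130/23) = 58.30 · log₁₀(5.652)
= 58.30 · (0.7522) = 43.85 mV

43.9 mV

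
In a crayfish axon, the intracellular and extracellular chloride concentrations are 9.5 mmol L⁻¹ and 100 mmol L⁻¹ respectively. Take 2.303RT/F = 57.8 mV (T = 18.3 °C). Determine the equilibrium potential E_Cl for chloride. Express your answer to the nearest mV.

E = (57.8/z) · log₁₀([Cl⁻]_out/[Cl⁻]_in) with z = -1.
For an anion, dividing by z = -1 reverses the sign.
= (57.8/-1) · log₁₀(100/9.5) = -57.80 · log₁₀(10.53)
= -57.80 · (1.0223) = -59.09 mV

-59 mV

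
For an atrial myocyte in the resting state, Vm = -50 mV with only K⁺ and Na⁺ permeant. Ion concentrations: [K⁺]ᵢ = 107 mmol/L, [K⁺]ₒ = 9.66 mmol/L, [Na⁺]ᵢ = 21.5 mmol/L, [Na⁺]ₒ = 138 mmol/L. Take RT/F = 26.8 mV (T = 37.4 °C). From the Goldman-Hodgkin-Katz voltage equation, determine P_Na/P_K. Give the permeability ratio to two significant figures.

Let α = P_Na/P_K. GHK: Vm = 26.8·ln[(Kₒ + α·Naₒ)/(Kᵢ + α·Naᵢ)].
e^(Vm/26.8) = e^(-50.0/26.8) = 0.15479
So 0.15479·(Kᵢ + α·Naᵢ) = Kₒ + α·Naₒ → α = (0.15479·107.0 − 9.66) / (138.0 − 0.15479·21.5)
α = (16.56 − 9.66) / (138.0 − 3.328) = 6.903/134.7 = 0.05126

0.051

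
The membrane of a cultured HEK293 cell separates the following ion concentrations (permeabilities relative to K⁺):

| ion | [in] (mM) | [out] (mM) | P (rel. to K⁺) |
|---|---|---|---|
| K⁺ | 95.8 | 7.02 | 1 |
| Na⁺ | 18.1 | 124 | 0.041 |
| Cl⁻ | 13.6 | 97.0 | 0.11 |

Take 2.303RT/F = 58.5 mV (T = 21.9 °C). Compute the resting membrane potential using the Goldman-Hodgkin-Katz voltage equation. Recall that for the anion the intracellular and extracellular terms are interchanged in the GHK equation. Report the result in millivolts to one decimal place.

-52.5 mV

Vm = 58.5 · log₁₀[(Σ P·[cation]ₒ + Σ P·[anion]ᵢ) / (Σ P·[cation]ᵢ + Σ P·[anion]ₒ)]
Numerator = 1×7.02 + 0.041×124 + 0.11×13.6 = 13.6
Denominator = 1×95.8 + 0.041×18.1 + 0.11×97.0 = 107.2
Vm = 58.5 · log₁₀(0.12685) = 58.5 × (-0.8967) = -52.46 mV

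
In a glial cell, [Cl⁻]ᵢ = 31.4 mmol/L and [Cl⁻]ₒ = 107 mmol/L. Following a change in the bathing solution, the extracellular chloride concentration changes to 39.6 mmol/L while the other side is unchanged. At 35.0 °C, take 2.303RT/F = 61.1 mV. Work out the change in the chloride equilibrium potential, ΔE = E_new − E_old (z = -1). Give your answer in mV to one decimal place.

26.4 mV

E_old = (61.1/-1)·log₁₀(107/31.4) = -32.53 mV
E_new = (61.1/-1)·log₁₀(39.6/31.4) = -6.16 mV
ΔE = -6.16 − (-32.53) = 26.38 mV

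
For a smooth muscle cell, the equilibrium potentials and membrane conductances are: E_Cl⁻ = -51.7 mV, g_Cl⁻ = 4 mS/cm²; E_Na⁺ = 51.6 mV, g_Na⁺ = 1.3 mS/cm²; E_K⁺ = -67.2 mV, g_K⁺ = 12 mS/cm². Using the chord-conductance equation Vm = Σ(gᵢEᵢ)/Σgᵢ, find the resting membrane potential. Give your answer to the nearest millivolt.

Σ gᵢEᵢ = 4·(-51.7) + 1.3·(51.6) + 12·(-67.2) = -946.12
Σ gᵢ = 4 + 1.3 + 12 = 17.3
Vm = -946.12 / 17.3 = -54.69 mV

-55 mV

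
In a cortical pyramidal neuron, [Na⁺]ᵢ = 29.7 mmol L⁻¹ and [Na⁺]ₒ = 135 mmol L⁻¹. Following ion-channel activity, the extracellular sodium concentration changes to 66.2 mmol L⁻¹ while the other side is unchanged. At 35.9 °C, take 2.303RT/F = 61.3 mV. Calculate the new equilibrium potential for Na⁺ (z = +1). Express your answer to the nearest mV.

21 mV

After the shift: [Na⁺]_out = 66.2, [Na⁺]_in = 29.7 mmol L⁻¹.
E_new = (61.3/1)·log₁₀(66.2/29.7) = 61.30 · (0.3481) = 21.34 mV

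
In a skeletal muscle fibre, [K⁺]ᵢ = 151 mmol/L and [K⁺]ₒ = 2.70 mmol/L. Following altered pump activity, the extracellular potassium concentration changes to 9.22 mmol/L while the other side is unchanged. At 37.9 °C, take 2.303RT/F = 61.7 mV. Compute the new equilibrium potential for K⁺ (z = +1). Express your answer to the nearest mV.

-75 mV

After the shift: [K⁺]_out = 9.22, [K⁺]_in = 151 mmol/L.
E_new = (61.7/1)·log₁₀(9.22/151) = 61.70 · (-1.2142) = -74.92 mV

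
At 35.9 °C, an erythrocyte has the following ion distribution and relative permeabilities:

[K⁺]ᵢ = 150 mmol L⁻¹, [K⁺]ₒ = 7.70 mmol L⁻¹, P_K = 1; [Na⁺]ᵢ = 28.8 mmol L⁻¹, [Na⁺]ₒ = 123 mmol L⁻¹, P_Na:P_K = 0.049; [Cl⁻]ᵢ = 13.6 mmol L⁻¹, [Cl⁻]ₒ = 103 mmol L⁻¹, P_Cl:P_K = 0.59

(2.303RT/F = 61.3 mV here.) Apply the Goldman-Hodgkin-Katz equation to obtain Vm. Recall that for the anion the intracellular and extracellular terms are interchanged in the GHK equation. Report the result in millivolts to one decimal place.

Vm = 61.3 · log₁₀[(Σ P·[cation]ₒ + Σ P·[anion]ᵢ) / (Σ P·[cation]ᵢ + Σ P·[anion]ₒ)]
Numerator = 1×7.70 + 0.049×123 + 0.59×13.6 = 21.75
Denominator = 1×150 + 0.049×28.8 + 0.59×103 = 212.2
Vm = 61.3 · log₁₀(0.10251) = 61.3 × (-0.9892) = -60.64 mV

-60.6 mV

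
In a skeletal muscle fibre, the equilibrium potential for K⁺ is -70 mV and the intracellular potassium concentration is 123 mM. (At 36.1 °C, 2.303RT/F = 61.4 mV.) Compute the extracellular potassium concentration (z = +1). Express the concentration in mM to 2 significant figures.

8.9 mM

Nernst: E = (61.4/1) · log₁₀([out]/[in]), so log₁₀([out]/[in]) = -70.0 × 1 / 61.4 = -1.1401.
[out]/[in] = 10^(-1.1401) = 0.07243.
[out] = 0.07243 × 123 = 8.909 mM.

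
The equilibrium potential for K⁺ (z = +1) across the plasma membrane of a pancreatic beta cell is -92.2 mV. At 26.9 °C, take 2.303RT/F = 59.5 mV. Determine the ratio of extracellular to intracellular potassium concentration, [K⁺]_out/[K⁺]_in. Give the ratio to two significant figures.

0.028

log₁₀([out]/[in]) = E·z/(59.5) = -92.2 × 1 / 59.5 = -1.5496
[out]/[in] = 10^(-1.5496) = 0.02821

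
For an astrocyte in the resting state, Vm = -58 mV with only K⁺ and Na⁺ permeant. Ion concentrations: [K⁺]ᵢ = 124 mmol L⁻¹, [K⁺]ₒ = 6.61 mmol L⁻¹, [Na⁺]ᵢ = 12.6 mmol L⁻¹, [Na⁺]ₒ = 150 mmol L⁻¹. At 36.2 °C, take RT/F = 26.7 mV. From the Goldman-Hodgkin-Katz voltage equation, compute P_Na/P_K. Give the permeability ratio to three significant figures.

0.0506

Let α = P_Na/P_K. GHK: Vm = 26.7·ln[(Kₒ + α·Naₒ)/(Kᵢ + α·Naᵢ)].
e^(Vm/26.7) = e^(-58.0/26.7) = 0.11392
So 0.11392·(Kᵢ + α·Naᵢ) = Kₒ + α·Naₒ → α = (0.11392·124.0 − 6.61) / (150.0 − 0.11392·12.6)
α = (14.13 − 6.61) / (150.0 − 1.435) = 7.516/148.6 = 0.05059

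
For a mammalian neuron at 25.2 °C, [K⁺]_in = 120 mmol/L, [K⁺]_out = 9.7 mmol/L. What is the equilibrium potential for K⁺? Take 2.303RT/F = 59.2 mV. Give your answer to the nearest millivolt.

-65 mV

E = (59.2/z) · log₁₀([K⁺]_out/[K⁺]_in) with z = +1.
= (59.2/1) · log₁₀(9.7/120) = 59.20 · log₁₀(0.08083)
= 59.20 · (-1.0924) = -64.67 mV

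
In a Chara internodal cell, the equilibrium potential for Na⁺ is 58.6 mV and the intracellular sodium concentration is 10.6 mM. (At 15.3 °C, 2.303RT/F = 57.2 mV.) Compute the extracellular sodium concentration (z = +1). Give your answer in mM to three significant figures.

Nernst: E = (57.2/1) · log₁₀([out]/[in]), so log₁₀([out]/[in]) = 58.6 × 1 / 57.2 = 1.0245.
[out]/[in] = 10^(1.0245) = 10.58.
[out] = 10.58 × 10.6 = 112.1 mM.

112 mM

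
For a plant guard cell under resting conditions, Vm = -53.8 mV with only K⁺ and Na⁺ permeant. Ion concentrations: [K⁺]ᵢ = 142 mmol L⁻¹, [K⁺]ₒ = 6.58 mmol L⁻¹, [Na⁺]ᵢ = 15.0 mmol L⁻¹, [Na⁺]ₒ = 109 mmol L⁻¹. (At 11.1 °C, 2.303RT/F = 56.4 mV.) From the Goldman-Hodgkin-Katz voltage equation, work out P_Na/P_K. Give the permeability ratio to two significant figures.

0.086

Let α = P_Na/P_K. GHK: Vm = 56.4·log₁₀[(Kₒ + α·Naₒ)/(Kᵢ + α·Naᵢ)].
10^(Vm/56.4) = 10^(-53.8/56.4) = 0.1112
So 0.1112·(Kᵢ + α·Naᵢ) = Kₒ + α·Naₒ → α = (0.1112·142.0 − 6.58) / (109.0 − 0.1112·15.0)
α = (15.79 − 6.58) / (109.0 − 1.668) = 9.21/107.3 = 0.08581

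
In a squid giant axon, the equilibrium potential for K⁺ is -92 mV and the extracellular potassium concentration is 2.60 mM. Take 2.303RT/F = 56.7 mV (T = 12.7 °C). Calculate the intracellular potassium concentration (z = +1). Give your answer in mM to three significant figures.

109 mM

Nernst: E = (56.7/1) · log₁₀([out]/[in]), so log₁₀([out]/[in]) = -92.0 × 1 / 56.7 = -1.6226.
[out]/[in] = 10^(-1.6226) = 0.02385.
[in] = 2.60 / 0.02385 = 109 mM.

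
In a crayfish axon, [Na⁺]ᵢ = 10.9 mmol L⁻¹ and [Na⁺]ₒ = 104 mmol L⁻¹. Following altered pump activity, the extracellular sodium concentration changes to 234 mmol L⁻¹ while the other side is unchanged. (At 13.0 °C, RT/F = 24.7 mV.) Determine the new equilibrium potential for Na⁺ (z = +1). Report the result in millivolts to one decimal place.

After the shift: [Na⁺]_out = 234, [Na⁺]_in = 10.9 mmol L⁻¹.
E_new = (24.7/1)·ln(234/10.9) = 24.70 · (3.0666) = 75.74 mV

75.7 mV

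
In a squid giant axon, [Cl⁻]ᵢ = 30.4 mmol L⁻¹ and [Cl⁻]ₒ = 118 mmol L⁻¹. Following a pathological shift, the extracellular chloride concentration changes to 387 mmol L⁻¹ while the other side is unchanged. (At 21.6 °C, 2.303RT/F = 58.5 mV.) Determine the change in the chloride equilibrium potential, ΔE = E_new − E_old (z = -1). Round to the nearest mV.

-30 mV

E_old = (58.5/-1)·log₁₀(118/30.4) = -34.46 mV
E_new = (58.5/-1)·log₁₀(387/30.4) = -64.63 mV
ΔE = -64.63 − (-34.46) = -30.18 mV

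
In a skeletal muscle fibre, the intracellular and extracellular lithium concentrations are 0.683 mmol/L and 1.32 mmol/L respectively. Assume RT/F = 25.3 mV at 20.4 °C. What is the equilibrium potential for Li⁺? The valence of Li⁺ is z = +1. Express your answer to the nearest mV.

E = (25.3/z) · ln([Li⁺]_out/[Li⁺]_in) with z = +1.
= (25.3/1) · ln(1.32/0.683) = 25.30 · ln(1.933)
= 25.30 · (0.6589) = 16.67 mV

17 mV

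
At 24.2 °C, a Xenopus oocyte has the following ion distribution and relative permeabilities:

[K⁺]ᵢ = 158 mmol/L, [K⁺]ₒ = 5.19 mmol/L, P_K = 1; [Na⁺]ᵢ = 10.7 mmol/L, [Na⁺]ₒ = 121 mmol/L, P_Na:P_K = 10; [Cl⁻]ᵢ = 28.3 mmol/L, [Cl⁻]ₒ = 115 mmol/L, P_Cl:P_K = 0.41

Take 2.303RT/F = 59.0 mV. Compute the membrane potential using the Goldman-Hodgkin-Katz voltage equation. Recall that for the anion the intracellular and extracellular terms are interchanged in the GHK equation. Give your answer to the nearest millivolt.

35 mV

Vm = 59.0 · log₁₀[(Σ P·[cation]ₒ + Σ P·[anion]ᵢ) / (Σ P·[cation]ᵢ + Σ P·[anion]ₒ)]
Numerator = 1×5.19 + 10×121 + 0.41×28.3 = 1227
Denominator = 1×158 + 10×10.7 + 0.41×115 = 312.1
Vm = 59.0 · log₁₀(3.9301) = 59.0 × (0.5944) = 35.07 mV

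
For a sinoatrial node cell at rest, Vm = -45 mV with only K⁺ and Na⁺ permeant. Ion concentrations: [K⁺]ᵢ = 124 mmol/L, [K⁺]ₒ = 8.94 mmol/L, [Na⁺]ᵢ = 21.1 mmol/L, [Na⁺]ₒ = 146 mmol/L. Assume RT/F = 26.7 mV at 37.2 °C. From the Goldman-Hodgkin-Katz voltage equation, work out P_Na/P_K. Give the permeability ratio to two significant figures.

Let α = P_Na/P_K. GHK: Vm = 26.7·ln[(Kₒ + α·Naₒ)/(Kᵢ + α·Naᵢ)].
e^(Vm/26.7) = e^(-45.0/26.7) = 0.18537
So 0.18537·(Kᵢ + α·Naᵢ) = Kₒ + α·Naₒ → α = (0.18537·124.0 − 8.94) / (146.0 − 0.18537·21.1)
α = (22.99 − 8.94) / (146.0 − 3.911) = 14.05/142.1 = 0.09885

0.099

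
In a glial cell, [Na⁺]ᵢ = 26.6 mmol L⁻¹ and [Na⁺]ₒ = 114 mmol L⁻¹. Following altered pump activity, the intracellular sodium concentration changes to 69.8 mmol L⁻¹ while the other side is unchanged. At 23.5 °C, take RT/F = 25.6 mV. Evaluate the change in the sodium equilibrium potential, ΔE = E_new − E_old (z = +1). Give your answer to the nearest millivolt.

E_old = (25.6/1)·ln(114/26.6) = 37.26 mV
E_new = (25.6/1)·ln(114/69.8) = 12.56 mV
ΔE = 12.56 − (37.26) = -24.70 mV

-25 mV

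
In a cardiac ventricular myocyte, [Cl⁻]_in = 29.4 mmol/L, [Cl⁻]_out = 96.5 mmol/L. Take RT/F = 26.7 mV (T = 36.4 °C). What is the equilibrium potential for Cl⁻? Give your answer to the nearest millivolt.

E = (26.7/z) · ln([Cl⁻]_out/[Cl⁻]_in) with z = -1.
For an anion, dividing by z = -1 reverses the sign.
= (26.7/-1) · ln(96.5/29.4) = -26.70 · ln(3.282)
= -26.70 · (1.1885) = -31.73 mV

-32 mV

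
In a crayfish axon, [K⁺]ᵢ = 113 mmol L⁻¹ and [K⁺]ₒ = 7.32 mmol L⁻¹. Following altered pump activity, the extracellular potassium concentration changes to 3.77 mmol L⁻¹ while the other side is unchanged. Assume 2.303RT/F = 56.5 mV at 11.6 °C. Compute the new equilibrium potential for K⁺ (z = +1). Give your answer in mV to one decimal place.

After the shift: [K⁺]_out = 3.77, [K⁺]_in = 113 mmol L⁻¹.
E_new = (56.5/1)·log₁₀(3.77/113) = 56.50 · (-1.4767) = -83.44 mV

-83.4 mV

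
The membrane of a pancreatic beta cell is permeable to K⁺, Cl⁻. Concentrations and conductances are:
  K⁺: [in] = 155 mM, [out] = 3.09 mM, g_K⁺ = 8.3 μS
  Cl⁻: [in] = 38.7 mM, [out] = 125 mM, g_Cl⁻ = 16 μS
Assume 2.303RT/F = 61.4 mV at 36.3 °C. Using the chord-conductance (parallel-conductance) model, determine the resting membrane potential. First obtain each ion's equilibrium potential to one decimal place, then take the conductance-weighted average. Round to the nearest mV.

-56 mV

E_K⁺ = (61.4/1)·log₁₀(3.09/155) = -104.4 mV
E_Cl⁻ = (61.4/-1)·log₁₀(125/38.7) = -31.3 mV
Vm = (Σ gᵢEᵢ)/(Σ gᵢ) = (8.3·-104.4 + 16·-31.3) / (8.3 + 16)
= -1367.32 / 24.3 = -56.27 mV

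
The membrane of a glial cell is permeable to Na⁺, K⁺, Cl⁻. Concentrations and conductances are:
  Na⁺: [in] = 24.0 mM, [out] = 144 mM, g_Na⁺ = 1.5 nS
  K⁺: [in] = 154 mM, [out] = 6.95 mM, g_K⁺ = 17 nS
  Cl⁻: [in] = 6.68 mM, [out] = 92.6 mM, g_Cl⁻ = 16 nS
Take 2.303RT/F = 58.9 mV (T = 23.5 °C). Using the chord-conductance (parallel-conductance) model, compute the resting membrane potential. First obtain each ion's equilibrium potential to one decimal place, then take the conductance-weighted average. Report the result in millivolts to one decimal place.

-68.3 mV

E_Na⁺ = (58.9/1)·log₁₀(144/24.0) = 45.8 mV
E_K⁺ = (58.9/1)·log₁₀(6.95/154) = -79.3 mV
E_Cl⁻ = (58.9/-1)·log₁₀(92.6/6.68) = -67.3 mV
Vm = (Σ gᵢEᵢ)/(Σ gᵢ) = (1.5·45.8 + 17·-79.3 + 16·-67.3) / (1.5 + 17 + 16)
= -2356.20 / 34.5 = -68.30 mV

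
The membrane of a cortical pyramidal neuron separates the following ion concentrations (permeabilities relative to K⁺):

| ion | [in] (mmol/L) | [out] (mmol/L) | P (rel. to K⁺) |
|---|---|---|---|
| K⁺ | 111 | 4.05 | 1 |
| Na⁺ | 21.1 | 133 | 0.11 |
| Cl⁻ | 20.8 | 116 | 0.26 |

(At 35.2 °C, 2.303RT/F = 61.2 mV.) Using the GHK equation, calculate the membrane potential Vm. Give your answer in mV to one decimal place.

Vm = 61.2 · log₁₀[(Σ P·[cation]ₒ + Σ P·[anion]ᵢ) / (Σ P·[cation]ᵢ + Σ P·[anion]ₒ)]
Numerator = 1×4.05 + 0.11×133 + 0.26×20.8 = 24.09
Denominator = 1×111 + 0.11×21.1 + 0.26×116 = 143.5
Vm = 61.2 · log₁₀(0.16788) = 61.2 × (-0.7750) = -47.43 mV

-47.4 mV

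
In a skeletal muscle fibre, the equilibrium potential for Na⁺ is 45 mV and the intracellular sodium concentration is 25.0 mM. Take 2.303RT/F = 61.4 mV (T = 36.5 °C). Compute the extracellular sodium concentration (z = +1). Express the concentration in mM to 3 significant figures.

Nernst: E = (61.4/1) · log₁₀([out]/[in]), so log₁₀([out]/[in]) = 45.0 × 1 / 61.4 = 0.7329.
[out]/[in] = 10^(0.7329) = 5.406.
[out] = 5.406 × 25.0 = 135.2 mM.

135 mM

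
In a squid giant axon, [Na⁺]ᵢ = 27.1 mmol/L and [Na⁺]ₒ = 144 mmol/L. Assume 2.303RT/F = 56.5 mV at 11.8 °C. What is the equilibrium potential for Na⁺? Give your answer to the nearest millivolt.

41 mV

E = (56.5/z) · log₁₀([Na⁺]_out/[Na⁺]_in) with z = +1.
= (56.5/1) · log₁₀(144/27.1) = 56.50 · log₁₀(5.314)
= 56.50 · (0.7254) = 40.98 mV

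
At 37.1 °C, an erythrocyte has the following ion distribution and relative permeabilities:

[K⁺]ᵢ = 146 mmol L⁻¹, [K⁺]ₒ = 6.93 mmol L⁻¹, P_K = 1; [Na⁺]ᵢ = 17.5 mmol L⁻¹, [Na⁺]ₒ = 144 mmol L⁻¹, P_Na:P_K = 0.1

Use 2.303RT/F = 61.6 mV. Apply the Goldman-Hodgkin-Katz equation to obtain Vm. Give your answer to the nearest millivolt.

Vm = 61.6 · log₁₀[(Σ P·[cation]ₒ + Σ P·[anion]ᵢ) / (Σ P·[cation]ᵢ + Σ P·[anion]ₒ)]
Numerator = 1×6.93 + 0.1×144 = 21.33
Denominator = 1×146 + 0.1×17.5 = 147.8
Vm = 61.6 · log₁₀(0.14437) = 61.6 × (-0.8405) = -51.78 mV

-52 mV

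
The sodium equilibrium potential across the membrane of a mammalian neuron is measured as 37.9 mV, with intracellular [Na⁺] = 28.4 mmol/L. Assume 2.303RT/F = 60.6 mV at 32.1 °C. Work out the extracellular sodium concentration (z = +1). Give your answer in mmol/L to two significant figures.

Nernst: E = (60.6/1) · log₁₀([out]/[in]), so log₁₀([out]/[in]) = 37.9 × 1 / 60.6 = 0.6254.
[out]/[in] = 10^(0.6254) = 4.221.
[out] = 4.221 × 28.4 = 119.9 mmol/L.

120 mmol/L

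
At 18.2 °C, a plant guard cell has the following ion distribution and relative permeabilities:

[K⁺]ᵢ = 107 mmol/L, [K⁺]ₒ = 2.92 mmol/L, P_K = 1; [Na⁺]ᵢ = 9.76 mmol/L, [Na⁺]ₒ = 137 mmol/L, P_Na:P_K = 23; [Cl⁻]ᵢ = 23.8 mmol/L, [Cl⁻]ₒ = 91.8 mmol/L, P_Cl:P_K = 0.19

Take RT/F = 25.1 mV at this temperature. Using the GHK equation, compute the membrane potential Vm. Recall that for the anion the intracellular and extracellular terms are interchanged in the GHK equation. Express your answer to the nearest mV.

Vm = 25.1 · ln[(Σ P·[cation]ₒ + Σ P·[anion]ᵢ) / (Σ P·[cation]ᵢ + Σ P·[anion]ₒ)]
Numerator = 1×2.92 + 23×137 + 0.19×23.8 = 3158
Denominator = 1×107 + 23×9.76 + 0.19×91.8 = 348.9
Vm = 25.1 · ln(9.052) = 25.1 × (2.2030) = 55.29 mV

55 mV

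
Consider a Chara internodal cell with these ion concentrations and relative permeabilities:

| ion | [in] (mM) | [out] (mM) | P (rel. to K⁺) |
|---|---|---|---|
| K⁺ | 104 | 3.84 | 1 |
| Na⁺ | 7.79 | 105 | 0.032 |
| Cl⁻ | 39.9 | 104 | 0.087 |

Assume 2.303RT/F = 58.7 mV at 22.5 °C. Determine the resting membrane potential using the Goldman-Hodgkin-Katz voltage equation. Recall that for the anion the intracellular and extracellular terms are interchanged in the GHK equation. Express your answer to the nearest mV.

Vm = 58.7 · log₁₀[(Σ P·[cation]ₒ + Σ P·[anion]ᵢ) / (Σ P·[cation]ᵢ + Σ P·[anion]ₒ)]
Numerator = 1×3.84 + 0.032×105 + 0.087×39.9 = 10.67
Denominator = 1×104 + 0.032×7.79 + 0.087×104 = 113.3
Vm = 58.7 · log₁₀(0.094188) = 58.7 × (-1.0260) = -60.23 mV

-60 mV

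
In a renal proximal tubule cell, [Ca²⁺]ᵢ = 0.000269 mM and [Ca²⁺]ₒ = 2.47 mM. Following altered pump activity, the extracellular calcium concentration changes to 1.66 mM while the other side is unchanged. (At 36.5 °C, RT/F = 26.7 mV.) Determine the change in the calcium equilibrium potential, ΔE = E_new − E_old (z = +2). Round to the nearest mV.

E_old = (26.7/2)·ln(2.47/0.000269) = 121.82 mV
E_new = (26.7/2)·ln(1.66/0.000269) = 116.51 mV
ΔE = 116.51 − (121.82) = -5.31 mV

-5 mV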